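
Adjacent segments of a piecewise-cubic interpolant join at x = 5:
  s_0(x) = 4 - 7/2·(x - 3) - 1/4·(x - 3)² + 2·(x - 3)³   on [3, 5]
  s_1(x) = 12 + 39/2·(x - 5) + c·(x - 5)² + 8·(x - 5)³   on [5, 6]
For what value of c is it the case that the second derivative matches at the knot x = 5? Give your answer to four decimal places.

s_0''(x) = -1/2 + 12·(x - 3), so s_0''(5) = 47/2. On the right, s_1''(5) = 2c, so c = 47/4.

11.7500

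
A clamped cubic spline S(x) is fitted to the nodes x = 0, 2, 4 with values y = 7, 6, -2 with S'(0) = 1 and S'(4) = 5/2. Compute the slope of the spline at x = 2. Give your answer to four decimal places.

With M_i denoting the second derivative at x_i, h_i = 2, 2, and Δ_i = (y_(i+1) − y_i)/h_i = -1/2, -4:
  2·M_0 + 8·M_1 + 2·M_2 = 6(Δ_1 - Δ_0) = -21
Clamped end conditions give two more equations: 2h_0·M_0 + h_0·M_1 = 6(Δ_0 - S'(0)) = -9 and h_1·M_1 + 2h_1·M_2 = 6(S'(4) - Δ_1) = 39.
Forward elimination and back-substitution give M_0 = 3/4, M_1 = -6, M_2 = 51/4.
On [2, 4], S'(x) = b_1 + 2c_1·(x - 2) + 3d_1·(x - 2)² with b_1 = Δ_1 - h_1(2M_1 + M_2)/6 = -17/4, c_1 = M_1/2 = -3, d_1 = (M_2 - M_1)/(6h_1) = 25/16. So S'(2) = -17/4.

-4.2500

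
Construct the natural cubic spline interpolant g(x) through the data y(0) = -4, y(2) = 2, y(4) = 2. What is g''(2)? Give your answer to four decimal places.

Let m_i = g''(x_i). Step sizes h_i = 2, 2; slopes of the chords Δ_i = (y_(i+1) - y_i)/h_i = 3, 0.
  2·m_0 + 8·m_1 + 2·m_2 = 6(Δ_1 - Δ_0) = -18
Natural end conditions: m_0 = m_2 = 0.
Forward elimination and back-substitution give m_0 = 0, m_1 = -9/4, m_2 = 0.

-2.2500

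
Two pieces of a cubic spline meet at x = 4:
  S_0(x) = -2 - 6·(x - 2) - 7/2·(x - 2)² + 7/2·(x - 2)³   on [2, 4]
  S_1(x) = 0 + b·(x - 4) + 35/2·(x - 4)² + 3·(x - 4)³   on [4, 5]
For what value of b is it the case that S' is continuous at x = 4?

S_0'(x) = -6 - 7·(x - 2) + 21/2·(x - 2)², so S_0'(4) = 22. On the right, S_1'(4) = b, so b = 22.

22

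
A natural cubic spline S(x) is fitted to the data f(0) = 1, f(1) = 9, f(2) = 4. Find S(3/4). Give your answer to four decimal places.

With m_i denoting the second derivative at x_i, h_i = 1, 1, and Δ_i = (y_(i+1) − y_i)/h_i = 8, -5:
  1·m_0 + 4·m_1 + 1·m_2 = 6(Δ_1 - Δ_0) = -78
Natural end conditions: m_0 = m_2 = 0.
Solving the tridiagonal system: m_0 = 0, m_1 = -39/2, m_2 = 0.
On [0, 1], S(x) = 1 + 45/4·x + 0·x² - 13/4·x³.
With x = 3/4: S(3/4) = 2065/256.

8.0664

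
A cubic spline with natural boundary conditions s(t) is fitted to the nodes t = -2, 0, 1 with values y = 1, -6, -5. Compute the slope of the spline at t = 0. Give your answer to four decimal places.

Write σ_i for s''(x_i). With h_i = 2, 1 and divided differences Δ_i = -7/2, 1, the continuity of s' gives the tridiagonal system
  2·σ_0 + 6·σ_1 + 1·σ_2 = 6(Δ_1 - Δ_0) = 27
Natural end conditions: σ_0 = σ_2 = 0.
Solving: σ_0 = 0, σ_1 = 9/2, σ_2 = 0.
On [0, 1], s'(t) = b_1 + 2c_1·t + 3d_1·t² with b_1 = Δ_1 - h_1(2σ_1 + σ_2)/6 = -1/2, c_1 = σ_1/2 = 9/4, d_1 = (σ_2 - σ_1)/(6h_1) = -3/4. So s'(0) = -1/2.

-0.5000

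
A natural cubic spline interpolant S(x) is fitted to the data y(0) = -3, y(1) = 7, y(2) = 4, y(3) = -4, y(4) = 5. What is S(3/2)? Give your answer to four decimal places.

Write m_i for S''(x_i). With h_i = 1, 1, 1, 1 and divided differences Δ_i = 10, -3, -8, 9, the continuity of S' gives the tridiagonal system
  1·m_0 + 4·m_1 + 1·m_2 = 6(Δ_1 - Δ_0) = -78
  1·m_1 + 4·m_2 + 1·m_3 = 6(Δ_2 - Δ_1) = -30
  1·m_2 + 4·m_3 + 1·m_4 = 6(Δ_3 - Δ_2) = 102
Natural end conditions: m_0 = m_4 = 0.
Forward elimination and back-substitution give m_0 = 0, m_1 = -237/14, m_2 = -72/7, m_3 = 393/14, m_4 = 0.
On [1, 2], S(x) = 7 + 61/14·(x - 1) - 237/28·(x - 1)² + 31/28·(x - 1)³.
With (x - 1) = 1/2: S(3/2) = 1613/224.

7.2009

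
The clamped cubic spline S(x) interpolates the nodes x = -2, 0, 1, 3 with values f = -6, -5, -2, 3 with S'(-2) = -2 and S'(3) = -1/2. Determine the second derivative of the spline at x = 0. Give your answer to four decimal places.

Write M_i for S''(x_i). With h_i = 2, 1, 2 and divided differences Δ_i = 1/2, 3, 5/2, the continuity of S' gives the tridiagonal system
  2·M_0 + 6·M_1 + 1·M_2 = 6(Δ_1 - Δ_0) = 15
  1·M_1 + 6·M_2 + 2·M_3 = 6(Δ_2 - Δ_1) = -3
Clamped end conditions give two more equations: 2h_0·M_0 + h_0·M_1 = 6(Δ_0 - S'(-2)) = 15 and h_2·M_2 + 2h_2·M_3 = 6(S'(3) - Δ_2) = -18.
Solving: M_0 = 99/32, M_1 = 21/16, M_2 = 15/16, M_3 = -159/32.

1.3125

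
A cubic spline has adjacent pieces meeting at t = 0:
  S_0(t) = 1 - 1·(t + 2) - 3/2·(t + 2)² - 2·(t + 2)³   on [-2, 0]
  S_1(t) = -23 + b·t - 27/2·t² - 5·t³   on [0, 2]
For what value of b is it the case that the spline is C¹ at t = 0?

S_0'(t) = -1 - 3·(t + 2) - 6·(t + 2)², so S_0'(0) = -31. On the right, S_1'(0) = b, so b = -31.

-31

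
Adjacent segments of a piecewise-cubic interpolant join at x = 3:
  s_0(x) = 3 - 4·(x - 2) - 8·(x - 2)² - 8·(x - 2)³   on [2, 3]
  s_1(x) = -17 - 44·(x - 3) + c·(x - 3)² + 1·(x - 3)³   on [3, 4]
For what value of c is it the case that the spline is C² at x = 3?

-32

s_0''(x) = -16 - 48·(x - 2), so s_0''(3) = -64. On the right, s_1''(3) = 2c, so c = -32.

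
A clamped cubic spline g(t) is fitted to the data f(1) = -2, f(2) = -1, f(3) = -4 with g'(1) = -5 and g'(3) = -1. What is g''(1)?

Write m_i for g''(x_i). With h_i = 1, 1 and divided differences Δ_i = 1, -3, the continuity of g' gives the tridiagonal system
  1·m_0 + 4·m_1 + 1·m_2 = 6(Δ_1 - Δ_0) = -24
Clamped end conditions give two more equations: 2h_0·m_0 + h_0·m_1 = 6(Δ_0 - g'(1)) = 36 and h_1·m_1 + 2h_1·m_2 = 6(g'(3) - Δ_1) = 12.
Solving the tridiagonal system: m_0 = 26, m_1 = -16, m_2 = 14.

26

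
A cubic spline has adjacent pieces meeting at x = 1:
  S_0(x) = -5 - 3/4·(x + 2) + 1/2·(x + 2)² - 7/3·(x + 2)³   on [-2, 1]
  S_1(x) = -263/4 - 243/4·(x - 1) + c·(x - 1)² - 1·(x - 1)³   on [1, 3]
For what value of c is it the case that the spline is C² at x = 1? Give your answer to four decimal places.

S_0''(x) = 1 - 14·(x + 2), so S_0''(1) = -41. On the right, S_1''(1) = 2c, so c = -41/2.

-20.5000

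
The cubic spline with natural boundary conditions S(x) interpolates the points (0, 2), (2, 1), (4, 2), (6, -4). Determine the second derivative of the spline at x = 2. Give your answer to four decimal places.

1.5000

With M_i denoting the second derivative at x_i, h_i = 2, 2, 2, and Δ_i = (y_(i+1) − y_i)/h_i = -1/2, 1/2, -3:
  2·M_0 + 8·M_1 + 2·M_2 = 6(Δ_1 - Δ_0) = 6
  2·M_1 + 8·M_2 + 2·M_3 = 6(Δ_2 - Δ_1) = -21
Natural end conditions: M_0 = M_3 = 0.
Forward elimination and back-substitution give M_0 = 0, M_1 = 3/2, M_2 = -3, M_3 = 0.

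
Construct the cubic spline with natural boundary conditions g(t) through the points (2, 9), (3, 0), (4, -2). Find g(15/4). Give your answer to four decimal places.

-1.9102

Put σ_i = g'' at the i-th knot. Here h = (1, 1) and Δ = (-9, -2), so the interior equations h_(i-1)·σ_(i-1) + 2(h_(i-1)+h_i)·σ_i + h_i·σ_(i+1) = 6(Δ_i − Δ_(i-1)) read
  1·σ_0 + 4·σ_1 + 1·σ_2 = 6(Δ_1 - Δ_0) = 42
Natural end conditions: σ_0 = σ_2 = 0.
Solving: σ_0 = 0, σ_1 = 21/2, σ_2 = 0.
On [3, 4], g(t) = 0 - 11/2·(t - 3) + 21/4·(t - 3)² - 7/4·(t - 3)³.
With (t - 3) = 3/4: g(15/4) = -489/256.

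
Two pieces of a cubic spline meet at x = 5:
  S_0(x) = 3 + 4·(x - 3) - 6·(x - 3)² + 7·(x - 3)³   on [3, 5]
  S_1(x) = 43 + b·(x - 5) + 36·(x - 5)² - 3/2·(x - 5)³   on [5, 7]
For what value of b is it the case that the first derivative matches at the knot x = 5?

S_0'(x) = 4 - 12·(x - 3) + 21·(x - 3)², so S_0'(5) = 64. On the right, S_1'(5) = b, so b = 64.

64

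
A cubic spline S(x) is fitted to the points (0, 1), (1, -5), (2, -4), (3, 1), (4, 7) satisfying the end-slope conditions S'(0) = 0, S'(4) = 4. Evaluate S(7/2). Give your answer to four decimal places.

4.2768

Let m_i = S''(x_i). Step sizes h_i = 1, 1, 1, 1; slopes of the chords Δ_i = (y_(i+1) - y_i)/h_i = -6, 1, 5, 6.
  1·m_0 + 4·m_1 + 1·m_2 = 6(Δ_1 - Δ_0) = 42
  1·m_1 + 4·m_2 + 1·m_3 = 6(Δ_2 - Δ_1) = 24
  1·m_2 + 4·m_3 + 1·m_4 = 6(Δ_3 - Δ_2) = 6
Clamped end conditions give two more equations: 2h_0·m_0 + h_0·m_1 = 6(Δ_0 - S'(0)) = -36 and h_3·m_3 + 2h_3·m_4 = 6(S'(4) - Δ_3) = -12.
Hence m_0 = -185/7, m_1 = 118/7, m_2 = 1, m_3 = 22/7, m_4 = -53/7.
On [3, 4], S(x) = 1 + 87/14·(x - 3) + 11/7·(x - 3)² - 25/14·(x - 3)³.
With (x - 3) = 1/2: S(7/2) = 479/112.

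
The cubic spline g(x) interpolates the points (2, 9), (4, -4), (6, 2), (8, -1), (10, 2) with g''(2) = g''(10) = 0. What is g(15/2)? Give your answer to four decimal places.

-0.0784

With M_i denoting the second derivative at x_i, h_i = 2, 2, 2, 2, and Δ_i = (y_(i+1) − y_i)/h_i = -13/2, 3, -3/2, 3/2:
  2·M_0 + 8·M_1 + 2·M_2 = 6(Δ_1 - Δ_0) = 57
  2·M_1 + 8·M_2 + 2·M_3 = 6(Δ_2 - Δ_1) = -27
  2·M_2 + 8·M_3 + 2·M_4 = 6(Δ_3 - Δ_2) = 18
Natural end conditions: M_0 = M_4 = 0.
Hence M_0 = 0, M_1 = 981/112, M_2 = -183/28, M_3 = 435/112, M_4 = 0.
On [6, 8], g(x) = 2 + 25/16·(x - 6) - 183/56·(x - 6)² + 389/448·(x - 6)³.
With (x - 6) = 3/2: g(15/2) = -281/3584.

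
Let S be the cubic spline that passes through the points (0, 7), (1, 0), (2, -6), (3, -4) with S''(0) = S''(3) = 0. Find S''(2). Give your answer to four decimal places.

Put M_i = S'' at the i-th knot. Here h = (1, 1, 1) and Δ = (-7, -6, 2), so the interior equations h_(i-1)·M_(i-1) + 2(h_(i-1)+h_i)·M_i + h_i·M_(i+1) = 6(Δ_i − Δ_(i-1)) read
  1·M_0 + 4·M_1 + 1·M_2 = 6(Δ_1 - Δ_0) = 6
  1·M_1 + 4·M_2 + 1·M_3 = 6(Δ_2 - Δ_1) = 48
Natural end conditions: M_0 = M_3 = 0.
Solving: M_0 = 0, M_1 = -8/5, M_2 = 62/5, M_3 = 0.

12.4000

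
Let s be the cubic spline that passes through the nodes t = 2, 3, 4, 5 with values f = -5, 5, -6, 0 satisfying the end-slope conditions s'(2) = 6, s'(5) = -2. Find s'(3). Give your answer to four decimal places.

-1.5333

Write M_i for s''(x_i). With h_i = 1, 1, 1 and divided differences Δ_i = 10, -11, 6, the continuity of s' gives the tridiagonal system
  1·M_0 + 4·M_1 + 1·M_2 = 6(Δ_1 - Δ_0) = -126
  1·M_1 + 4·M_2 + 1·M_3 = 6(Δ_2 - Δ_1) = 102
Clamped end conditions give two more equations: 2h_0·M_0 + h_0·M_1 = 6(Δ_0 - s'(2)) = 24 and h_2·M_2 + 2h_2·M_3 = 6(s'(5) - Δ_2) = -48.
Hence M_0 = 586/15, M_1 = -812/15, M_2 = 772/15, M_3 = -746/15.
On [3, 4], s'(t) = b_1 + 2c_1·(t - 3) + 3d_1·(t - 3)² with b_1 = Δ_1 - h_1(2M_1 + M_2)/6 = -23/15, c_1 = M_1/2 = -406/15, d_1 = (M_2 - M_1)/(6h_1) = 88/5. So s'(3) = -23/15.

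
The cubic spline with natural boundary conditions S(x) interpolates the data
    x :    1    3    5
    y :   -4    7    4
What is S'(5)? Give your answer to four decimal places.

Write M_i for S''(x_i). With h_i = 2, 2 and divided differences Δ_i = 11/2, -3/2, the continuity of S' gives the tridiagonal system
  2·M_0 + 8·M_1 + 2·M_2 = 6(Δ_1 - Δ_0) = -42
Natural end conditions: M_0 = M_2 = 0.
Solving: M_0 = 0, M_1 = -21/4, M_2 = 0.
On [3, 5], S'(x) = b_1 + 2c_1·(x - 3) + 3d_1·(x - 3)² with b_1 = Δ_1 - h_1(2M_1 + M_2)/6 = 2, c_1 = M_1/2 = -21/8, d_1 = (M_2 - M_1)/(6h_1) = 7/16. So S'(5) = -13/4.

-3.2500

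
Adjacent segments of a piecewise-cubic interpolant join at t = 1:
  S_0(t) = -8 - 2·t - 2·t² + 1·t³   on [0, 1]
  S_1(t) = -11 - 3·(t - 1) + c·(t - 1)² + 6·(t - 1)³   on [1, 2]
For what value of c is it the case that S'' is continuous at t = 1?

S_0''(t) = -4 + 6·t, so S_0''(1) = 2. On the right, S_1''(1) = 2c, so c = 1.

1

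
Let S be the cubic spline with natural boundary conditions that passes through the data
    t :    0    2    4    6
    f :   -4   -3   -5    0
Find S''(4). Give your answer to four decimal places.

3.1000

Write m_i for S''(x_i). With h_i = 2, 2, 2 and divided differences Δ_i = 1/2, -1, 5/2, the continuity of S' gives the tridiagonal system
  2·m_0 + 8·m_1 + 2·m_2 = 6(Δ_1 - Δ_0) = -9
  2·m_1 + 8·m_2 + 2·m_3 = 6(Δ_2 - Δ_1) = 21
Natural end conditions: m_0 = m_3 = 0.
Hence m_0 = 0, m_1 = -19/10, m_2 = 31/10, m_3 = 0.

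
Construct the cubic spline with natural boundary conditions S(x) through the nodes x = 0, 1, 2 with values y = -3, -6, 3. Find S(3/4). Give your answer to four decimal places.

Put M_i = S'' at the i-th knot. Here h = (1, 1) and Δ = (-3, 9), so the interior equations h_(i-1)·M_(i-1) + 2(h_(i-1)+h_i)·M_i + h_i·M_(i+1) = 6(Δ_i − Δ_(i-1)) read
  1·M_0 + 4·M_1 + 1·M_2 = 6(Δ_1 - Δ_0) = 72
Natural end conditions: M_0 = M_2 = 0.
Solving the tridiagonal system: M_0 = 0, M_1 = 18, M_2 = 0.
On [0, 1], S(x) = -3 - 6·x + 0·x² + 3·x³.
With x = 3/4: S(3/4) = -399/64.

-6.2344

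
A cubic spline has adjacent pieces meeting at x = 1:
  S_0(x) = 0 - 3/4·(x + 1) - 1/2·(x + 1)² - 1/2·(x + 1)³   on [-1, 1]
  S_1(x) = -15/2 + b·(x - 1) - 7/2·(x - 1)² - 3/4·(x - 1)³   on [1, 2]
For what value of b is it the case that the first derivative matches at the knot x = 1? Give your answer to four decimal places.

S_0'(x) = -3/4 - 1·(x + 1) - 3/2·(x + 1)², so S_0'(1) = -35/4. On the right, S_1'(1) = b, so b = -35/4.

-8.7500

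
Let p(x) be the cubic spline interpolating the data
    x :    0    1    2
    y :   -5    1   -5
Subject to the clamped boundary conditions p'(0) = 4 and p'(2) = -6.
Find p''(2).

13

With M_i denoting the second derivative at x_i, h_i = 1, 1, and Δ_i = (y_(i+1) − y_i)/h_i = 6, -6:
  1·M_0 + 4·M_1 + 1·M_2 = 6(Δ_1 - Δ_0) = -72
Clamped end conditions give two more equations: 2h_0·M_0 + h_0·M_1 = 6(Δ_0 - p'(0)) = 12 and h_1·M_1 + 2h_1·M_2 = 6(p'(2) - Δ_1) = 0.
Solving the tridiagonal system: M_0 = 19, M_1 = -26, M_2 = 13.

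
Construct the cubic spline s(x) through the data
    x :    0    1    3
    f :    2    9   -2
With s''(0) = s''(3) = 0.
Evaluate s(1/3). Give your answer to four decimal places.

Put M_i = s'' at the i-th knot. Here h = (1, 2) and Δ = (7, -11/2), so the interior equations h_(i-1)·M_(i-1) + 2(h_(i-1)+h_i)·M_i + h_i·M_(i+1) = 6(Δ_i − Δ_(i-1)) read
  1·M_0 + 6·M_1 + 2·M_2 = 6(Δ_1 - Δ_0) = -75
Natural end conditions: M_0 = M_2 = 0.
Forward elimination and back-substitution give M_0 = 0, M_1 = -25/2, M_2 = 0.
On [0, 1], s(x) = 2 + 109/12·x + 0·x² - 25/12·x³.
With x = 1/3: s(1/3) = 401/81.

4.9506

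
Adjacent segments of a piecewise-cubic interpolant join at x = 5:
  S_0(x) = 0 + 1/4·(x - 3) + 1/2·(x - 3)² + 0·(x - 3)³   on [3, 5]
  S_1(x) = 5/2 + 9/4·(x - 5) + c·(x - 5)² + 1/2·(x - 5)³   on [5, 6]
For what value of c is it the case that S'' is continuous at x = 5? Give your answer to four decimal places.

S_0''(x) = 1 + 0·(x - 3), so S_0''(5) = 1. On the right, S_1''(5) = 2c, so c = 1/2.

0.5000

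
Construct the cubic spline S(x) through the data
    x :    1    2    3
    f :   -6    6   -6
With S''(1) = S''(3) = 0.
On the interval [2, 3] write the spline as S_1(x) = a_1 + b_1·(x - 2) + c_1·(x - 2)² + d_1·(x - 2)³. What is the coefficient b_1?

0

Put m_i = S'' at the i-th knot. Here h = (1, 1) and Δ = (12, -12), so the interior equations h_(i-1)·m_(i-1) + 2(h_(i-1)+h_i)·m_i + h_i·m_(i+1) = 6(Δ_i − Δ_(i-1)) read
  1·m_0 + 4·m_1 + 1·m_2 = 6(Δ_1 - Δ_0) = -144
Natural end conditions: m_0 = m_2 = 0.
Solving the tridiagonal system: m_0 = 0, m_1 = -36, m_2 = 0.
On [2, 3], with S_1(x) = a_1 + b_1·(x - 2) + c_1·(x - 2)² + d_1·(x - 2)³: c_1 = m_1/2 = -18, d_1 = (m_2 - m_1)/(6h_1) = 6, b_1 = Δ_1 - h_1(2m_1 + m_2)/6 = 0.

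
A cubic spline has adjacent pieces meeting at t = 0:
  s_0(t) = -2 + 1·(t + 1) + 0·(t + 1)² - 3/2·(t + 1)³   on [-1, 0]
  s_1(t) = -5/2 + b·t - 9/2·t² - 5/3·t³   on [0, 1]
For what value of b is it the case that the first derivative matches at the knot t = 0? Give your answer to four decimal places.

-3.5000

s_0'(t) = 1 + 0·(t + 1) - 9/2·(t + 1)², so s_0'(0) = -7/2. On the right, s_1'(0) = b, so b = -7/2.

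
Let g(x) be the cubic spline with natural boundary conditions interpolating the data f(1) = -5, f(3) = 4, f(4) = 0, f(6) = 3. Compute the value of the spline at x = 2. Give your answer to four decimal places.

1.9214

Let M_i = g''(x_i). Step sizes h_i = 2, 1, 2; slopes of the chords Δ_i = (y_(i+1) - y_i)/h_i = 9/2, -4, 3/2.
  2·M_0 + 6·M_1 + 1·M_2 = 6(Δ_1 - Δ_0) = -51
  1·M_1 + 6·M_2 + 2·M_3 = 6(Δ_2 - Δ_1) = 33
Natural end conditions: M_0 = M_3 = 0.
Solving the tridiagonal system: M_0 = 0, M_1 = -339/35, M_2 = 249/35, M_3 = 0.
On [1, 3], g(x) = -5 + 541/70·(x - 1) + 0·(x - 1)² - 113/140·(x - 1)³.
With (x - 1) = 1: g(2) = 269/140.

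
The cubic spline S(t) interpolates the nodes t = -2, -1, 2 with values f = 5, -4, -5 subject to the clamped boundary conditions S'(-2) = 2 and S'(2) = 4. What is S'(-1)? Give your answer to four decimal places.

With M_i denoting the second derivative at x_i, h_i = 1, 3, and Δ_i = (y_(i+1) − y_i)/h_i = -9, -1/3:
  1·M_0 + 8·M_1 + 3·M_2 = 6(Δ_1 - Δ_0) = 52
Clamped end conditions give two more equations: 2h_0·M_0 + h_0·M_1 = 6(Δ_0 - S'(-2)) = -66 and h_1·M_1 + 2h_1·M_2 = 6(S'(2) - Δ_1) = 26.
Solving: M_0 = -39, M_1 = 12, M_2 = -5/3.
On [-1, 2], S'(t) = b_1 + 2c_1·(t + 1) + 3d_1·(t + 1)² with b_1 = Δ_1 - h_1(2M_1 + M_2)/6 = -23/2, c_1 = M_1/2 = 6, d_1 = (M_2 - M_1)/(6h_1) = -41/54. So S'(-1) = -23/2.

-11.5000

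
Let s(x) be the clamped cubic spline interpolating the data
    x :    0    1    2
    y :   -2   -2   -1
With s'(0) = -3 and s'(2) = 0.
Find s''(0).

9

Put m_i = s'' at the i-th knot. Here h = (1, 1) and Δ = (0, 1), so the interior equations h_(i-1)·m_(i-1) + 2(h_(i-1)+h_i)·m_i + h_i·m_(i+1) = 6(Δ_i − Δ_(i-1)) read
  1·m_0 + 4·m_1 + 1·m_2 = 6(Δ_1 - Δ_0) = 6
Clamped end conditions give two more equations: 2h_0·m_0 + h_0·m_1 = 6(Δ_0 - s'(0)) = 18 and h_1·m_1 + 2h_1·m_2 = 6(s'(2) - Δ_1) = -6.
Solving the tridiagonal system: m_0 = 9, m_1 = 0, m_2 = -3.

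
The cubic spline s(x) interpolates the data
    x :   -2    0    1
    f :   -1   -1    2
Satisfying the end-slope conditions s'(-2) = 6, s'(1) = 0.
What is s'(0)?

2

With σ_i denoting the second derivative at x_i, h_i = 2, 1, and Δ_i = (y_(i+1) − y_i)/h_i = 0, 3:
  2·σ_0 + 6·σ_1 + 1·σ_2 = 6(Δ_1 - Δ_0) = 18
Clamped end conditions give two more equations: 2h_0·σ_0 + h_0·σ_1 = 6(Δ_0 - s'(-2)) = -36 and h_1·σ_1 + 2h_1·σ_2 = 6(s'(1) - Δ_1) = -18.
Forward elimination and back-substitution give σ_0 = -14, σ_1 = 10, σ_2 = -14.
On [0, 1], s'(x) = b_1 + 2c_1·x + 3d_1·x² with b_1 = Δ_1 - h_1(2σ_1 + σ_2)/6 = 2, c_1 = σ_1/2 = 5, d_1 = (σ_2 - σ_1)/(6h_1) = -4. So s'(0) = 2.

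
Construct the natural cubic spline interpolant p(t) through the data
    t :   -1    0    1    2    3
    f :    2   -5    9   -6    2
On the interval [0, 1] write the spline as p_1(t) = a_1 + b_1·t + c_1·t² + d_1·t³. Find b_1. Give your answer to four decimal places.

9.2143

Put M_i = p'' at the i-th knot. Here h = (1, 1, 1, 1) and Δ = (-7, 14, -15, 8), so the interior equations h_(i-1)·M_(i-1) + 2(h_(i-1)+h_i)·M_i + h_i·M_(i+1) = 6(Δ_i − Δ_(i-1)) read
  1·M_0 + 4·M_1 + 1·M_2 = 6(Δ_1 - Δ_0) = 126
  1·M_1 + 4·M_2 + 1·M_3 = 6(Δ_2 - Δ_1) = -174
  1·M_2 + 4·M_3 + 1·M_4 = 6(Δ_3 - Δ_2) = 138
Natural end conditions: M_0 = M_4 = 0.
Solving: M_0 = 0, M_1 = 681/14, M_2 = -480/7, M_3 = 723/14, M_4 = 0.
On [0, 1], with p_1(t) = a_1 + b_1·t + c_1·t² + d_1·t³: c_1 = M_1/2 = 681/28, d_1 = (M_2 - M_1)/(6h_1) = -547/28, b_1 = Δ_1 - h_1(2M_1 + M_2)/6 = 129/14.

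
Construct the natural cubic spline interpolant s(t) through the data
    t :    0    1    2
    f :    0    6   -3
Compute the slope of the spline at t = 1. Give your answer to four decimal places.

-1.5000

Let m_i = s''(x_i). Step sizes h_i = 1, 1; slopes of the chords Δ_i = (y_(i+1) - y_i)/h_i = 6, -9.
  1·m_0 + 4·m_1 + 1·m_2 = 6(Δ_1 - Δ_0) = -90
Natural end conditions: m_0 = m_2 = 0.
Solving the tridiagonal system: m_0 = 0, m_1 = -45/2, m_2 = 0.
On [1, 2], s'(t) = b_1 + 2c_1·(t - 1) + 3d_1·(t - 1)² with b_1 = Δ_1 - h_1(2m_1 + m_2)/6 = -3/2, c_1 = m_1/2 = -45/4, d_1 = (m_2 - m_1)/(6h_1) = 15/4. So s'(1) = -3/2.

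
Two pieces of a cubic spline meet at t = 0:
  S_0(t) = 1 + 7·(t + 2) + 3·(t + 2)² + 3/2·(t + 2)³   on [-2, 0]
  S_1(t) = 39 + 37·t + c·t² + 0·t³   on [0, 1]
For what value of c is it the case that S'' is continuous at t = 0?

S_0''(t) = 6 + 9·(t + 2), so S_0''(0) = 24. On the right, S_1''(0) = 2c, so c = 12.

12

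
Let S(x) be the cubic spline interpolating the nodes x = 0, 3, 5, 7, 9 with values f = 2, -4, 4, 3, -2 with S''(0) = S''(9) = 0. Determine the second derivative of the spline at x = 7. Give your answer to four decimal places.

-0.4014

Put M_i = S'' at the i-th knot. Here h = (3, 2, 2, 2) and Δ = (-2, 4, -1/2, -5/2), so the interior equations h_(i-1)·M_(i-1) + 2(h_(i-1)+h_i)·M_i + h_i·M_(i+1) = 6(Δ_i − Δ_(i-1)) read
  3·M_0 + 10·M_1 + 2·M_2 = 6(Δ_1 - Δ_0) = 36
  2·M_1 + 8·M_2 + 2·M_3 = 6(Δ_2 - Δ_1) = -27
  2·M_2 + 8·M_3 + 2·M_4 = 6(Δ_3 - Δ_2) = -12
Natural end conditions: M_0 = M_4 = 0.
Forward elimination and back-substitution give M_0 = 0, M_1 = 318/71, M_2 = -312/71, M_3 = -57/142, M_4 = 0.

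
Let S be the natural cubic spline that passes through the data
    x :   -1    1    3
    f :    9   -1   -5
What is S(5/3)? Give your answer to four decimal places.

-2.8889

Put σ_i = S'' at the i-th knot. Here h = (2, 2) and Δ = (-5, -2), so the interior equations h_(i-1)·σ_(i-1) + 2(h_(i-1)+h_i)·σ_i + h_i·σ_(i+1) = 6(Δ_i − Δ_(i-1)) read
  2·σ_0 + 8·σ_1 + 2·σ_2 = 6(Δ_1 - Δ_0) = 18
Natural end conditions: σ_0 = σ_2 = 0.
Forward elimination and back-substitution give σ_0 = 0, σ_1 = 9/4, σ_2 = 0.
On [1, 3], S(x) = -1 - 7/2·(x - 1) + 9/8·(x - 1)² - 3/16·(x - 1)³.
With (x - 1) = 2/3: S(5/3) = -26/9.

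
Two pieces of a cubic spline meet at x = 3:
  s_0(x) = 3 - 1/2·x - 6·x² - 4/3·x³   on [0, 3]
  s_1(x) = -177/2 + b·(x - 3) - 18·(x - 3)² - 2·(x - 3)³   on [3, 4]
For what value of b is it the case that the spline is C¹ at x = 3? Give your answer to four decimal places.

-72.5000

s_0'(x) = -1/2 - 12·x - 4·x², so s_0'(3) = -145/2. On the right, s_1'(3) = b, so b = -145/2.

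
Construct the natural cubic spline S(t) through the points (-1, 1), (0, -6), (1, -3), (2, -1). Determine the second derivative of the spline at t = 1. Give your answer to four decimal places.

-5.6000

Let σ_i = S''(x_i). Step sizes h_i = 1, 1, 1; slopes of the chords Δ_i = (y_(i+1) - y_i)/h_i = -7, 3, 2.
  1·σ_0 + 4·σ_1 + 1·σ_2 = 6(Δ_1 - Δ_0) = 60
  1·σ_1 + 4·σ_2 + 1·σ_3 = 6(Δ_2 - Δ_1) = -6
Natural end conditions: σ_0 = σ_3 = 0.
Solving: σ_0 = 0, σ_1 = 82/5, σ_2 = -28/5, σ_3 = 0.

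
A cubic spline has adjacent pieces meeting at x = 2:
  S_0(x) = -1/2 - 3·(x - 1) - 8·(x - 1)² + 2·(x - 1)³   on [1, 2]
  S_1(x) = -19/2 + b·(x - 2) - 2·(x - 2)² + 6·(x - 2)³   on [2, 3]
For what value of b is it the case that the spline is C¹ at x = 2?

S_0'(x) = -3 - 16·(x - 1) + 6·(x - 1)², so S_0'(2) = -13. On the right, S_1'(2) = b, so b = -13.

-13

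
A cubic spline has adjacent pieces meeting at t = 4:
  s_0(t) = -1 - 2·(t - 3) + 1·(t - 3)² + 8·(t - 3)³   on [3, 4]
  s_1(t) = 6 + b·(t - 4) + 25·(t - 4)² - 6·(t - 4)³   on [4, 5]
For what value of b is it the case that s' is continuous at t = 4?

24

s_0'(t) = -2 + 2·(t - 3) + 24·(t - 3)², so s_0'(4) = 24. On the right, s_1'(4) = b, so b = 24.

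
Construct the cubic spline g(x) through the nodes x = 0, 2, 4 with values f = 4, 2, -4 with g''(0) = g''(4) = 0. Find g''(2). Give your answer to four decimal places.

With M_i denoting the second derivative at x_i, h_i = 2, 2, and Δ_i = (y_(i+1) − y_i)/h_i = -1, -3:
  2·M_0 + 8·M_1 + 2·M_2 = 6(Δ_1 - Δ_0) = -12
Natural end conditions: M_0 = M_2 = 0.
Solving the tridiagonal system: M_0 = 0, M_1 = -3/2, M_2 = 0.

-1.5000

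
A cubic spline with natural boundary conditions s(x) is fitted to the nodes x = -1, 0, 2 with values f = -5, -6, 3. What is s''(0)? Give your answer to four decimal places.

5.5000

Put M_i = s'' at the i-th knot. Here h = (1, 2) and Δ = (-1, 9/2), so the interior equations h_(i-1)·M_(i-1) + 2(h_(i-1)+h_i)·M_i + h_i·M_(i+1) = 6(Δ_i − Δ_(i-1)) read
  1·M_0 + 6·M_1 + 2·M_2 = 6(Δ_1 - Δ_0) = 33
Natural end conditions: M_0 = M_2 = 0.
Hence M_0 = 0, M_1 = 11/2, M_2 = 0.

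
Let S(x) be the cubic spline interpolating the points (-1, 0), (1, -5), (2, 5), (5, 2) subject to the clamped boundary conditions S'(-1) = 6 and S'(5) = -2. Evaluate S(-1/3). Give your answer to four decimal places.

Write M_i for S''(x_i). With h_i = 2, 1, 3 and divided differences Δ_i = -5/2, 10, -1, the continuity of S' gives the tridiagonal system
  2·M_0 + 6·M_1 + 1·M_2 = 6(Δ_1 - Δ_0) = 75
  1·M_1 + 8·M_2 + 3·M_3 = 6(Δ_2 - Δ_1) = -66
Clamped end conditions give two more equations: 2h_0·M_0 + h_0·M_1 = 6(Δ_0 - S'(-1)) = -51 and h_2·M_2 + 2h_2·M_3 = 6(S'(5) - Δ_2) = -6.
Hence M_0 = -1013/42, M_1 = 955/42, M_2 = -277/21, M_3 = 235/42.
On [-1, 1], S(x) = 0 + 6·(x + 1) - 1013/84·(x + 1)² + 82/21·(x + 1)³.
With (x + 1) = 2/3: S(-1/3) = -115/567.

-0.2028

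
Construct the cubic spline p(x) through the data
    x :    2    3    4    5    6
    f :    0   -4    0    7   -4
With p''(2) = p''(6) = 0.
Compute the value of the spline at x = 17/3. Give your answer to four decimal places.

1.1164

With m_i denoting the second derivative at x_i, h_i = 1, 1, 1, 1, and Δ_i = (y_(i+1) − y_i)/h_i = -4, 4, 7, -11:
  1·m_0 + 4·m_1 + 1·m_2 = 6(Δ_1 - Δ_0) = 48
  1·m_1 + 4·m_2 + 1·m_3 = 6(Δ_2 - Δ_1) = 18
  1·m_2 + 4·m_3 + 1·m_4 = 6(Δ_3 - Δ_2) = -108
Natural end conditions: m_0 = m_4 = 0.
Forward elimination and back-substitution give m_0 = 0, m_1 = 135/14, m_2 = 66/7, m_3 = -411/14, m_4 = 0.
On [5, 6], p(x) = 7 - 17/14·(x - 5) - 411/28·(x - 5)² + 137/28·(x - 5)³.
With (x - 5) = 2/3: p(17/3) = 211/189.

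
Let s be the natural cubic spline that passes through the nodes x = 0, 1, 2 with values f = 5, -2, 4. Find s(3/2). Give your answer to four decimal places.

-0.2188

Write M_i for s''(x_i). With h_i = 1, 1 and divided differences Δ_i = -7, 6, the continuity of s' gives the tridiagonal system
  1·M_0 + 4·M_1 + 1·M_2 = 6(Δ_1 - Δ_0) = 78
Natural end conditions: M_0 = M_2 = 0.
Solving the tridiagonal system: M_0 = 0, M_1 = 39/2, M_2 = 0.
On [1, 2], s(x) = -2 - 1/2·(x - 1) + 39/4·(x - 1)² - 13/4·(x - 1)³.
With (x - 1) = 1/2: s(3/2) = -7/32.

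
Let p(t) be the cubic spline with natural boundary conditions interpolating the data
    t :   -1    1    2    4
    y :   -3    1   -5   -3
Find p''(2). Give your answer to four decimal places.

8.5714

Write m_i for p''(x_i). With h_i = 2, 1, 2 and divided differences Δ_i = 2, -6, 1, the continuity of p' gives the tridiagonal system
  2·m_0 + 6·m_1 + 1·m_2 = 6(Δ_1 - Δ_0) = -48
  1·m_1 + 6·m_2 + 2·m_3 = 6(Δ_2 - Δ_1) = 42
Natural end conditions: m_0 = m_3 = 0.
Solving: m_0 = 0, m_1 = -66/7, m_2 = 60/7, m_3 = 0.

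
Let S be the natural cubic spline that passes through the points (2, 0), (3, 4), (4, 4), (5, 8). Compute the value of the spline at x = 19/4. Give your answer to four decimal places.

Let M_i = S''(x_i). Step sizes h_i = 1, 1, 1; slopes of the chords Δ_i = (y_(i+1) - y_i)/h_i = 4, 0, 4.
  1·M_0 + 4·M_1 + 1·M_2 = 6(Δ_1 - Δ_0) = -24
  1·M_1 + 4·M_2 + 1·M_3 = 6(Δ_2 - Δ_1) = 24
Natural end conditions: M_0 = M_3 = 0.
Solving: M_0 = 0, M_1 = -8, M_2 = 8, M_3 = 0.
On [4, 5], S(x) = 4 + 4/3·(x - 4) + 4·(x - 4)² - 4/3·(x - 4)³.
With (x - 4) = 3/4: S(19/4) = 107/16.

6.6875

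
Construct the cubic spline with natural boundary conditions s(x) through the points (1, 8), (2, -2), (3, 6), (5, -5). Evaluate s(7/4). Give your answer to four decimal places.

Put M_i = s'' at the i-th knot. Here h = (1, 1, 2) and Δ = (-10, 8, -11/2), so the interior equations h_(i-1)·M_(i-1) + 2(h_(i-1)+h_i)·M_i + h_i·M_(i+1) = 6(Δ_i − Δ_(i-1)) read
  1·M_0 + 4·M_1 + 1·M_2 = 6(Δ_1 - Δ_0) = 108
  1·M_1 + 6·M_2 + 2·M_3 = 6(Δ_2 - Δ_1) = -81
Natural end conditions: M_0 = M_3 = 0.
Hence M_0 = 0, M_1 = 729/23, M_2 = -432/23, M_3 = 0.
On [1, 2], s(x) = 8 - 703/46·(x - 1) + 0·(x - 1)² + 243/46·(x - 1)³.
With (x - 1) = 3/4: s(7/4) = -3631/2944.

-1.2334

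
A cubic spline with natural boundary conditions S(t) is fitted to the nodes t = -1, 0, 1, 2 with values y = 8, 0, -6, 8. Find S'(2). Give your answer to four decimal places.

Put M_i = S'' at the i-th knot. Here h = (1, 1, 1) and Δ = (-8, -6, 14), so the interior equations h_(i-1)·M_(i-1) + 2(h_(i-1)+h_i)·M_i + h_i·M_(i+1) = 6(Δ_i − Δ_(i-1)) read
  1·M_0 + 4·M_1 + 1·M_2 = 6(Δ_1 - Δ_0) = 12
  1·M_1 + 4·M_2 + 1·M_3 = 6(Δ_2 - Δ_1) = 120
Natural end conditions: M_0 = M_3 = 0.
Solving: M_0 = 0, M_1 = -24/5, M_2 = 156/5, M_3 = 0.
On [1, 2], S'(t) = b_2 + 2c_2·(t - 1) + 3d_2·(t - 1)² with b_2 = Δ_2 - h_2(2M_2 + M_3)/6 = 18/5, c_2 = M_2/2 = 78/5, d_2 = (M_3 - M_2)/(6h_2) = -26/5. So S'(2) = 96/5.

19.2000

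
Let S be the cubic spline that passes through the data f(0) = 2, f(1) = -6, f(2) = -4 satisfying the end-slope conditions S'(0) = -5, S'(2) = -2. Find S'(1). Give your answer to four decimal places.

With m_i denoting the second derivative at x_i, h_i = 1, 1, and Δ_i = (y_(i+1) − y_i)/h_i = -8, 2:
  1·m_0 + 4·m_1 + 1·m_2 = 6(Δ_1 - Δ_0) = 60
Clamped end conditions give two more equations: 2h_0·m_0 + h_0·m_1 = 6(Δ_0 - S'(0)) = -18 and h_1·m_1 + 2h_1·m_2 = 6(S'(2) - Δ_1) = -24.
Forward elimination and back-substitution give m_0 = -45/2, m_1 = 27, m_2 = -51/2.
On [1, 2], S'(x) = b_1 + 2c_1·(x - 1) + 3d_1·(x - 1)² with b_1 = Δ_1 - h_1(2m_1 + m_2)/6 = -11/4, c_1 = m_1/2 = 27/2, d_1 = (m_2 - m_1)/(6h_1) = -35/4. So S'(1) = -11/4.

-2.7500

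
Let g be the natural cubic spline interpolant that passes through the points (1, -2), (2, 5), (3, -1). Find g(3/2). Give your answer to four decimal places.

With M_i denoting the second derivative at x_i, h_i = 1, 1, and Δ_i = (y_(i+1) − y_i)/h_i = 7, -6:
  1·M_0 + 4·M_1 + 1·M_2 = 6(Δ_1 - Δ_0) = -78
Natural end conditions: M_0 = M_2 = 0.
Solving the tridiagonal system: M_0 = 0, M_1 = -39/2, M_2 = 0.
On [1, 2], g(x) = -2 + 41/4·(x - 1) + 0·(x - 1)² - 13/4·(x - 1)³.
With (x - 1) = 1/2: g(3/2) = 87/32.

2.7188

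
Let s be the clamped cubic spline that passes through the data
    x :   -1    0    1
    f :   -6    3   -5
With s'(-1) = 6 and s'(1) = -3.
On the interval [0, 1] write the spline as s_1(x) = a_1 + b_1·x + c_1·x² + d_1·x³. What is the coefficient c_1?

Write M_i for s''(x_i). With h_i = 1, 1 and divided differences Δ_i = 9, -8, the continuity of s' gives the tridiagonal system
  1·M_0 + 4·M_1 + 1·M_2 = 6(Δ_1 - Δ_0) = -102
Clamped end conditions give two more equations: 2h_0·M_0 + h_0·M_1 = 6(Δ_0 - s'(-1)) = 18 and h_1·M_1 + 2h_1·M_2 = 6(s'(1) - Δ_1) = 30.
Solving the tridiagonal system: M_0 = 30, M_1 = -42, M_2 = 36.
On [0, 1], with s_1(x) = a_1 + b_1·x + c_1·x² + d_1·x³: c_1 = M_1/2 = -21, d_1 = (M_2 - M_1)/(6h_1) = 13, b_1 = Δ_1 - h_1(2M_1 + M_2)/6 = 0.

-21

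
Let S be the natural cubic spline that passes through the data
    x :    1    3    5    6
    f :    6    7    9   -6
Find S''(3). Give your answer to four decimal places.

Write M_i for S''(x_i). With h_i = 2, 2, 1 and divided differences Δ_i = 1/2, 1, -15, the continuity of S' gives the tridiagonal system
  2·M_0 + 8·M_1 + 2·M_2 = 6(Δ_1 - Δ_0) = 3
  2·M_1 + 6·M_2 + 1·M_3 = 6(Δ_2 - Δ_1) = -96
Natural end conditions: M_0 = M_3 = 0.
Solving: M_0 = 0, M_1 = 105/22, M_2 = -387/22, M_3 = 0.

4.7727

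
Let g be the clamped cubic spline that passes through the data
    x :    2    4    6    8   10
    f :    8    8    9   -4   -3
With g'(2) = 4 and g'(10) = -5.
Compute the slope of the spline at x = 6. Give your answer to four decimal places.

-4.0357

Write M_i for g''(x_i). With h_i = 2, 2, 2, 2 and divided differences Δ_i = 0, 1/2, -13/2, 1/2, the continuity of g' gives the tridiagonal system
  2·M_0 + 8·M_1 + 2·M_2 = 6(Δ_1 - Δ_0) = 3
  2·M_1 + 8·M_2 + 2·M_3 = 6(Δ_2 - Δ_1) = -42
  2·M_2 + 8·M_3 + 2·M_4 = 6(Δ_3 - Δ_2) = 42
Clamped end conditions give two more equations: 2h_0·M_0 + h_0·M_1 = 6(Δ_0 - g'(2)) = -24 and h_3·M_3 + 2h_3·M_4 = 6(g'(10) - Δ_3) = -33.
Hence M_0 = -939/112, M_1 = 267/56, M_2 = -147/16, M_3 = 615/56, M_4 = -1539/112.
On [6, 8], g'(x) = b_2 + 2c_2·(x - 6) + 3d_2·(x - 6)² with b_2 = Δ_2 - h_2(2M_2 + M_3)/6 = -113/28, c_2 = M_2/2 = -147/32, d_2 = (M_3 - M_2)/(6h_2) = 753/448. So g'(6) = -113/28.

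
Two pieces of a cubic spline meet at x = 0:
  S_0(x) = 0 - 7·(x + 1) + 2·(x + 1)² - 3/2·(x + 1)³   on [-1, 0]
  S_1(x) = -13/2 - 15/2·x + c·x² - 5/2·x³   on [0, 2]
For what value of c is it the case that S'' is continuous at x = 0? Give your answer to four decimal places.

S_0''(x) = 4 - 9·(x + 1), so S_0''(0) = -5. On the right, S_1''(0) = 2c, so c = -5/2.

-2.5000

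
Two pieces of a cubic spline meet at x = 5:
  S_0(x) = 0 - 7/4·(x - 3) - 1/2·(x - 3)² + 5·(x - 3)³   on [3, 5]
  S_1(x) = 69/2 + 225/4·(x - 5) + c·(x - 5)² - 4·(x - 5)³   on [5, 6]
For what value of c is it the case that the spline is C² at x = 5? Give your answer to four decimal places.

29.5000

S_0''(x) = -1 + 30·(x - 3), so S_0''(5) = 59. On the right, S_1''(5) = 2c, so c = 59/2.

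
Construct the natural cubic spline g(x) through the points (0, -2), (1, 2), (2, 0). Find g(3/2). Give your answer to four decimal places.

With M_i denoting the second derivative at x_i, h_i = 1, 1, and Δ_i = (y_(i+1) − y_i)/h_i = 4, -2:
  1·M_0 + 4·M_1 + 1·M_2 = 6(Δ_1 - Δ_0) = -36
Natural end conditions: M_0 = M_2 = 0.
Solving the tridiagonal system: M_0 = 0, M_1 = -9, M_2 = 0.
On [1, 2], g(x) = 2 + 1·(x - 1) - 9/2·(x - 1)² + 3/2·(x - 1)³.
With (x - 1) = 1/2: g(3/2) = 25/16.

1.5625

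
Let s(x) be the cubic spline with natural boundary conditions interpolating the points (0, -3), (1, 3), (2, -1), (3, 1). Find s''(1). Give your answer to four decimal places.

Put m_i = s'' at the i-th knot. Here h = (1, 1, 1) and Δ = (6, -4, 2), so the interior equations h_(i-1)·m_(i-1) + 2(h_(i-1)+h_i)·m_i + h_i·m_(i+1) = 6(Δ_i − Δ_(i-1)) read
  1·m_0 + 4·m_1 + 1·m_2 = 6(Δ_1 - Δ_0) = -60
  1·m_1 + 4·m_2 + 1·m_3 = 6(Δ_2 - Δ_1) = 36
Natural end conditions: m_0 = m_3 = 0.
Solving the tridiagonal system: m_0 = 0, m_1 = -92/5, m_2 = 68/5, m_3 = 0.

-18.4000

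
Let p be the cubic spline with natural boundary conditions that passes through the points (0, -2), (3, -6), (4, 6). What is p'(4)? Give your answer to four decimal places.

With σ_i denoting the second derivative at x_i, h_i = 3, 1, and Δ_i = (y_(i+1) − y_i)/h_i = -4/3, 12:
  3·σ_0 + 8·σ_1 + 1·σ_2 = 6(Δ_1 - Δ_0) = 80
Natural end conditions: σ_0 = σ_2 = 0.
Hence σ_0 = 0, σ_1 = 10, σ_2 = 0.
On [3, 4], p'(x) = b_1 + 2c_1·(x - 3) + 3d_1·(x - 3)² with b_1 = Δ_1 - h_1(2σ_1 + σ_2)/6 = 26/3, c_1 = σ_1/2 = 5, d_1 = (σ_2 - σ_1)/(6h_1) = -5/3. So p'(4) = 41/3.

13.6667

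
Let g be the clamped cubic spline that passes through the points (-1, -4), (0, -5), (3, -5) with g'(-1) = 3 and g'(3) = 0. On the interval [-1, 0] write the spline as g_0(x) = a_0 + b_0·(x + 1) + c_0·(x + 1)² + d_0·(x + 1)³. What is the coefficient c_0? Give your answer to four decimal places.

Let m_i = g''(x_i). Step sizes h_i = 1, 3; slopes of the chords Δ_i = (y_(i+1) - y_i)/h_i = -1, 0.
  1·m_0 + 8·m_1 + 3·m_2 = 6(Δ_1 - Δ_0) = 6
Clamped end conditions give two more equations: 2h_0·m_0 + h_0·m_1 = 6(Δ_0 - g'(-1)) = -24 and h_1·m_1 + 2h_1·m_2 = 6(g'(3) - Δ_1) = 0.
Solving the tridiagonal system: m_0 = -27/2, m_1 = 3, m_2 = -3/2.
On [-1, 0], with g_0(x) = a_0 + b_0·(x + 1) + c_0·(x + 1)² + d_0·(x + 1)³: c_0 = m_0/2 = -27/4, d_0 = (m_1 - m_0)/(6h_0) = 11/4, b_0 = Δ_0 - h_0(2m_0 + m_1)/6 = 3.

-6.7500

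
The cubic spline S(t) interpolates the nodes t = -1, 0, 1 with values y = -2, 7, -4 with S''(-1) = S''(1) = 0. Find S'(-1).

With M_i denoting the second derivative at x_i, h_i = 1, 1, and Δ_i = (y_(i+1) − y_i)/h_i = 9, -11:
  1·M_0 + 4·M_1 + 1·M_2 = 6(Δ_1 - Δ_0) = -120
Natural end conditions: M_0 = M_2 = 0.
Forward elimination and back-substitution give M_0 = 0, M_1 = -30, M_2 = 0.
On [-1, 0], S'(t) = b_0 + 2c_0·(t + 1) + 3d_0·(t + 1)² with b_0 = Δ_0 - h_0(2M_0 + M_1)/6 = 14, c_0 = M_0/2 = 0, d_0 = (M_1 - M_0)/(6h_0) = -5. So S'(-1) = 14.

14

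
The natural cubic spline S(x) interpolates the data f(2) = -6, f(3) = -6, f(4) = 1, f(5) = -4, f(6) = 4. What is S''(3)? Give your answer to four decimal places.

Put σ_i = S'' at the i-th knot. Here h = (1, 1, 1, 1) and Δ = (0, 7, -5, 8), so the interior equations h_(i-1)·σ_(i-1) + 2(h_(i-1)+h_i)·σ_i + h_i·σ_(i+1) = 6(Δ_i − Δ_(i-1)) read
  1·σ_0 + 4·σ_1 + 1·σ_2 = 6(Δ_1 - Δ_0) = 42
  1·σ_1 + 4·σ_2 + 1·σ_3 = 6(Δ_2 - Δ_1) = -72
  1·σ_2 + 4·σ_3 + 1·σ_4 = 6(Δ_3 - Δ_2) = 78
Natural end conditions: σ_0 = σ_4 = 0.
Hence σ_0 = 0, σ_1 = 249/14, σ_2 = -204/7, σ_3 = 375/14, σ_4 = 0.

17.7857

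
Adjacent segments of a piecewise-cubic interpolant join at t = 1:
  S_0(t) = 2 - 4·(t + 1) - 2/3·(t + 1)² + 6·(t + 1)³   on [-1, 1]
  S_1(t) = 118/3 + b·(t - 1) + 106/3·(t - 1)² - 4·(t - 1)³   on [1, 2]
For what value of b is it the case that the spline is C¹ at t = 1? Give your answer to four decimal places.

S_0'(t) = -4 - 4/3·(t + 1) + 18·(t + 1)², so S_0'(1) = 196/3. On the right, S_1'(1) = b, so b = 196/3.

65.3333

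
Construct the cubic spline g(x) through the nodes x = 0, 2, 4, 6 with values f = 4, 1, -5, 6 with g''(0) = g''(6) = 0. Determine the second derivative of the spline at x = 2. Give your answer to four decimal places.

-2.9000

With m_i denoting the second derivative at x_i, h_i = 2, 2, 2, and Δ_i = (y_(i+1) − y_i)/h_i = -3/2, -3, 11/2:
  2·m_0 + 8·m_1 + 2·m_2 = 6(Δ_1 - Δ_0) = -9
  2·m_1 + 8·m_2 + 2·m_3 = 6(Δ_2 - Δ_1) = 51
Natural end conditions: m_0 = m_3 = 0.
Forward elimination and back-substitution give m_0 = 0, m_1 = -29/10, m_2 = 71/10, m_3 = 0.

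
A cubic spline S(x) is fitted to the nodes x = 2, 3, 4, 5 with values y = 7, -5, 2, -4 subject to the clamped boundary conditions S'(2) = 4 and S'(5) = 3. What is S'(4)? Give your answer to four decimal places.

1.2667

Write M_i for S''(x_i). With h_i = 1, 1, 1 and divided differences Δ_i = -12, 7, -6, the continuity of S' gives the tridiagonal system
  1·M_0 + 4·M_1 + 1·M_2 = 6(Δ_1 - Δ_0) = 114
  1·M_1 + 4·M_2 + 1·M_3 = 6(Δ_2 - Δ_1) = -78
Clamped end conditions give two more equations: 2h_0·M_0 + h_0·M_1 = 6(Δ_0 - S'(2)) = -96 and h_2·M_2 + 2h_2·M_3 = 6(S'(5) - Δ_2) = 54.
Forward elimination and back-substitution give M_0 = -1168/15, M_1 = 896/15, M_2 = -706/15, M_3 = 758/15.
On [4, 5], S'(x) = b_2 + 2c_2·(x - 4) + 3d_2·(x - 4)² with b_2 = Δ_2 - h_2(2M_2 + M_3)/6 = 19/15, c_2 = M_2/2 = -353/15, d_2 = (M_3 - M_2)/(6h_2) = 244/15. So S'(4) = 19/15.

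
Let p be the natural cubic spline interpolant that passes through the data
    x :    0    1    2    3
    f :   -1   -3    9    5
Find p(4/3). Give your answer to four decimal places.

0.7630

Let M_i = p''(x_i). Step sizes h_i = 1, 1, 1; slopes of the chords Δ_i = (y_(i+1) - y_i)/h_i = -2, 12, -4.
  1·M_0 + 4·M_1 + 1·M_2 = 6(Δ_1 - Δ_0) = 84
  1·M_1 + 4·M_2 + 1·M_3 = 6(Δ_2 - Δ_1) = -96
Natural end conditions: M_0 = M_3 = 0.
Forward elimination and back-substitution give M_0 = 0, M_1 = 144/5, M_2 = -156/5, M_3 = 0.
On [1, 2], p(x) = -3 + 38/5·(x - 1) + 72/5·(x - 1)² - 10·(x - 1)³.
With (x - 1) = 1/3: p(4/3) = 103/135.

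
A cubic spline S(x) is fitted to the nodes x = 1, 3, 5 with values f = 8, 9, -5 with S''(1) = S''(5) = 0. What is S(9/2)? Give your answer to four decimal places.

Write σ_i for S''(x_i). With h_i = 2, 2 and divided differences Δ_i = 1/2, -7, the continuity of S' gives the tridiagonal system
  2·σ_0 + 8·σ_1 + 2·σ_2 = 6(Δ_1 - Δ_0) = -45
Natural end conditions: σ_0 = σ_2 = 0.
Solving: σ_0 = 0, σ_1 = -45/8, σ_2 = 0.
On [3, 5], S(x) = 9 - 13/4·(x - 3) - 45/16·(x - 3)² + 15/32·(x - 3)³.
With (x - 3) = 3/2: S(9/2) = -159/256.

-0.6211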